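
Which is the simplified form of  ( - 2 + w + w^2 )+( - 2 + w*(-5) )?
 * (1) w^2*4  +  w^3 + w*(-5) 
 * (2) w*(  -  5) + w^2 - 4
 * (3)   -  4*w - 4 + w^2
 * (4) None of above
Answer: 3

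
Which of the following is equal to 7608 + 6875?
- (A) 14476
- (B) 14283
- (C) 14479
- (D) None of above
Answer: D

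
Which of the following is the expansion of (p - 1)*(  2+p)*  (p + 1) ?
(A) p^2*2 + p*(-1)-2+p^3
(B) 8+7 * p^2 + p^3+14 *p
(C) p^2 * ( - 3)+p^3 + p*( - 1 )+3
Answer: A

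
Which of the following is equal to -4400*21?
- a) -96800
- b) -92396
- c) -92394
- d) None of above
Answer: d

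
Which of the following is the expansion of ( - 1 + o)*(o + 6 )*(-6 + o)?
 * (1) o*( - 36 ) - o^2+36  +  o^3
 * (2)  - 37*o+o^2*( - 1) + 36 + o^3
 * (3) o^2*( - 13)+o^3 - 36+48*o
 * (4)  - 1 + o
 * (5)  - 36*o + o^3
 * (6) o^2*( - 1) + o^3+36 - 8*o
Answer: 1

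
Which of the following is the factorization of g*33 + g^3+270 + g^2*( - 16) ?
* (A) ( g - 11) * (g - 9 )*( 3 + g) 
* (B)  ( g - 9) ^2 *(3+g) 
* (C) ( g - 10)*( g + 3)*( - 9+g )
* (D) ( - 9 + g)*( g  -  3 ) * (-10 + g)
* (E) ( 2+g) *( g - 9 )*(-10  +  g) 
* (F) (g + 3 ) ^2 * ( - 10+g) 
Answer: C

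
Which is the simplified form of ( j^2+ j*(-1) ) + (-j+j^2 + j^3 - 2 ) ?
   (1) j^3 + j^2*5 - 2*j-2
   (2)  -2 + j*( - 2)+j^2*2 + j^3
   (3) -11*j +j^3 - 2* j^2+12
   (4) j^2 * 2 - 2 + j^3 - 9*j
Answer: 2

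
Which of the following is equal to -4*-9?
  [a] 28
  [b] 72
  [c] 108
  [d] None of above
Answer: d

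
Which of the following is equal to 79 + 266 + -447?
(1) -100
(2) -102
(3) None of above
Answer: 2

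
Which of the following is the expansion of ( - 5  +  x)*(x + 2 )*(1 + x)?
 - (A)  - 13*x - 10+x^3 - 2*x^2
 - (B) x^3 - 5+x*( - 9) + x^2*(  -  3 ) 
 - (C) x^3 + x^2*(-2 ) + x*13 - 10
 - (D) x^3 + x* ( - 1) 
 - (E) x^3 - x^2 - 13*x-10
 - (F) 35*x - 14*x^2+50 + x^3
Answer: A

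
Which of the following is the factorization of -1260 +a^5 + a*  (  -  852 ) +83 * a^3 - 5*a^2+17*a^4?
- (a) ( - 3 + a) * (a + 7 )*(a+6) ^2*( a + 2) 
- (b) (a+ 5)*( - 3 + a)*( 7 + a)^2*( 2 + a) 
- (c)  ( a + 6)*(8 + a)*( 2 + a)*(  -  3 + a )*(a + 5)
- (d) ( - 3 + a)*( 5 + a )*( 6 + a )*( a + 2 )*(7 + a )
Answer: d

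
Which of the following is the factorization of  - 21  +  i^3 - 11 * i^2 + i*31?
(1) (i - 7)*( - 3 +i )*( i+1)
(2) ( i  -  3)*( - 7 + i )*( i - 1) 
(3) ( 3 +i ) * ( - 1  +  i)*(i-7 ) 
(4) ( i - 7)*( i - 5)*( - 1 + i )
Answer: 2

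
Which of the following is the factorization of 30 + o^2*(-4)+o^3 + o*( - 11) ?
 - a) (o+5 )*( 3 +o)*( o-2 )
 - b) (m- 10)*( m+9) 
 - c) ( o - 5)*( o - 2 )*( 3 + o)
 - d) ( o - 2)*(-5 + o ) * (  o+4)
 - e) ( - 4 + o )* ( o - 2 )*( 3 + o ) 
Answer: c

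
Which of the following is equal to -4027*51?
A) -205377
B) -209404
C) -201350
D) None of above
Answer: A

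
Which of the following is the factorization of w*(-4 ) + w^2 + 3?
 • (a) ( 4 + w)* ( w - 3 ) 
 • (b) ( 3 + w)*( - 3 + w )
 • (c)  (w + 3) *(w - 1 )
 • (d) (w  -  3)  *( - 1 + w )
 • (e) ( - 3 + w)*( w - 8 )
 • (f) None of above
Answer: d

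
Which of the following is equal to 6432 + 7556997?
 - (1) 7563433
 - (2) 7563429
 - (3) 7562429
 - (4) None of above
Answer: 2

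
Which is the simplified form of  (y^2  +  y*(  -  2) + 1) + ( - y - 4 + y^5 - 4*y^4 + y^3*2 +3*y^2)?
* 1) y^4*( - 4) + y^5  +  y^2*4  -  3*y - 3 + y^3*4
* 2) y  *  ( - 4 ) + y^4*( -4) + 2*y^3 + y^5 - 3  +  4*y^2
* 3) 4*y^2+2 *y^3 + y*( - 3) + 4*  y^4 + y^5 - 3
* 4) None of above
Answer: 4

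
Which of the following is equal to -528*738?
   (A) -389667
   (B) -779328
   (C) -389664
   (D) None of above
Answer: C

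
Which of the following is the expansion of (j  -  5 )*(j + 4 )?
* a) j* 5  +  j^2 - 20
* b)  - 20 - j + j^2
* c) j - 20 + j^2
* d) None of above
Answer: b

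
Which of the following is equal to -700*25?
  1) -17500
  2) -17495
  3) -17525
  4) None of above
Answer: 1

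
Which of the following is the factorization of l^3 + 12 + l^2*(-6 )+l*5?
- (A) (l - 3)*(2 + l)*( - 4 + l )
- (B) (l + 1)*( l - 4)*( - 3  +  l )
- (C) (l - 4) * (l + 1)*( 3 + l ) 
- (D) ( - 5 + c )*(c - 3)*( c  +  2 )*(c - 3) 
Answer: B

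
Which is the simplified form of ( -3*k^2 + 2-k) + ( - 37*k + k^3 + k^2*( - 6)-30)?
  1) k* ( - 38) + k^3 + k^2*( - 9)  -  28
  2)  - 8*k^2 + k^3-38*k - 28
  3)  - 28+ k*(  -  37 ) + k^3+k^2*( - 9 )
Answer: 1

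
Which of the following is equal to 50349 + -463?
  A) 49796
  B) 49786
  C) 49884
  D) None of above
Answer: D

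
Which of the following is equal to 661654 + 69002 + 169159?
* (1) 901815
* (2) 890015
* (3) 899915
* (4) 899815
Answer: 4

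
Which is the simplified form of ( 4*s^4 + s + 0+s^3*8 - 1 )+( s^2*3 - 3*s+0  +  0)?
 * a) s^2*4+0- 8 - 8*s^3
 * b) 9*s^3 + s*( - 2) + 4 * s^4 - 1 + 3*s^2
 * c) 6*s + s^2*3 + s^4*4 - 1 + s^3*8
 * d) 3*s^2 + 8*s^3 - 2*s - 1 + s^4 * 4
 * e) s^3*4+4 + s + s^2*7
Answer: d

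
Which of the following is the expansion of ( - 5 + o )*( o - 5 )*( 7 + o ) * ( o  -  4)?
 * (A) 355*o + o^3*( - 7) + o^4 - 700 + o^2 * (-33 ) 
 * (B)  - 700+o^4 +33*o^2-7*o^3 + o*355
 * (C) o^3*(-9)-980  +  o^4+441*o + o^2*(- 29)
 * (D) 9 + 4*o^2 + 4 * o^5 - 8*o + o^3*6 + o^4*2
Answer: A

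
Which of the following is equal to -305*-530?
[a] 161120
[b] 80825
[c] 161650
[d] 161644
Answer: c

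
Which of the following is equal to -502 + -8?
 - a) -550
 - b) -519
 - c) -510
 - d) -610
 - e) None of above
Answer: c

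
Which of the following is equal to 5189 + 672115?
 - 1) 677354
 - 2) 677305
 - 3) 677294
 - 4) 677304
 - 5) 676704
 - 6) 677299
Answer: 4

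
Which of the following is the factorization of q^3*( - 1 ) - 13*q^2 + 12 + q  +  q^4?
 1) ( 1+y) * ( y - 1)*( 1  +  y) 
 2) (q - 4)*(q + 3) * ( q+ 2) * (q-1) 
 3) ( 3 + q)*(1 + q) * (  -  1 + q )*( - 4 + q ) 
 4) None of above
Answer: 3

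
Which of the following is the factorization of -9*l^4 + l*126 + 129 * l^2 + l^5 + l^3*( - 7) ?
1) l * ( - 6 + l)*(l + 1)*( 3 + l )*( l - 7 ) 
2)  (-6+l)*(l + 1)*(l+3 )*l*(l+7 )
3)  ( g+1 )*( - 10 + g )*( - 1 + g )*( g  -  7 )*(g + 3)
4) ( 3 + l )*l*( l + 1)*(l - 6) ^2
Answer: 1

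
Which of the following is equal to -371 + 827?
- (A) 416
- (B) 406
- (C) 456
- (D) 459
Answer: C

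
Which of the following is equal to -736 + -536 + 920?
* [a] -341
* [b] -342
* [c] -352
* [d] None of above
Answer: c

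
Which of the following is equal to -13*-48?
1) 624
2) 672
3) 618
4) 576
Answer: 1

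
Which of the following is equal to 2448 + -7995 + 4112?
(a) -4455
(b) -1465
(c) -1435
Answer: c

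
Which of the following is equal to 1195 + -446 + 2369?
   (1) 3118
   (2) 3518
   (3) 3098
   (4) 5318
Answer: 1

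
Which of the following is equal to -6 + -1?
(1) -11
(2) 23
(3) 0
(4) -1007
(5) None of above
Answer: 5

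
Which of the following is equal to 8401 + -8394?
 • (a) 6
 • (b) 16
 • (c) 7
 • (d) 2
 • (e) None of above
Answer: c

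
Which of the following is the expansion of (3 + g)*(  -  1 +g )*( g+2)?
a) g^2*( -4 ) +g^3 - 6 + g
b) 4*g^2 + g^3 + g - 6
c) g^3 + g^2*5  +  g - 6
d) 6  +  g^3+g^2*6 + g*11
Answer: b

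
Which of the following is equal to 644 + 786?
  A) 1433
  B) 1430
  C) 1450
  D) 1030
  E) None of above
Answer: B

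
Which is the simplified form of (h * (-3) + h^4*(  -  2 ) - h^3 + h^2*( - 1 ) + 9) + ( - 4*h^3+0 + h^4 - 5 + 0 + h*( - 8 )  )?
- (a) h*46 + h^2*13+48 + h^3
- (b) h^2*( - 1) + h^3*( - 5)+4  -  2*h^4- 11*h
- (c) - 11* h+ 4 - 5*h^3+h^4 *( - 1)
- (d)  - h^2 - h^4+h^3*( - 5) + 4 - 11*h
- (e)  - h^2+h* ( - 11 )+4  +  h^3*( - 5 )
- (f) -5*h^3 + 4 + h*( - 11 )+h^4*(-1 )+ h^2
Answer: d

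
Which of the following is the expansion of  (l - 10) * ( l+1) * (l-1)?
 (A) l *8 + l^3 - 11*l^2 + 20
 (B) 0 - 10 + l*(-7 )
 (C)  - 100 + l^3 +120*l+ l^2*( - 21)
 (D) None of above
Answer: D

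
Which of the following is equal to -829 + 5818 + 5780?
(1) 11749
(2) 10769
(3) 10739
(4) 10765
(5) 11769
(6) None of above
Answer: 2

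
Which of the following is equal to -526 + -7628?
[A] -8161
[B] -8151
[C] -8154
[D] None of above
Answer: C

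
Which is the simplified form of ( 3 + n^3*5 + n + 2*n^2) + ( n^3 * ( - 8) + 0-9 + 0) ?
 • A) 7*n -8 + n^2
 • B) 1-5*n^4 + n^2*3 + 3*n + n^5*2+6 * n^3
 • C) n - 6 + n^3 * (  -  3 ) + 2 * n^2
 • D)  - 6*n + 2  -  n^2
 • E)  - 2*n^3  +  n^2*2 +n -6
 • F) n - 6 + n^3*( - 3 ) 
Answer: C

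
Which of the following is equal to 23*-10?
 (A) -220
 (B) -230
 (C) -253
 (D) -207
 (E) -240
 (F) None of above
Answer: B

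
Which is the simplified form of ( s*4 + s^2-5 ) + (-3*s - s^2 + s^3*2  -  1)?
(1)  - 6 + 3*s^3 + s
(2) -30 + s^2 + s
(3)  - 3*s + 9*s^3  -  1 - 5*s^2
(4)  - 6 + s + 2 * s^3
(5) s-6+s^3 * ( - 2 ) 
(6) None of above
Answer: 4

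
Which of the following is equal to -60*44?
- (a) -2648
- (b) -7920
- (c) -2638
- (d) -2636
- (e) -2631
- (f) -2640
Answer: f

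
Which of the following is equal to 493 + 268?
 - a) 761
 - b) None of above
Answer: a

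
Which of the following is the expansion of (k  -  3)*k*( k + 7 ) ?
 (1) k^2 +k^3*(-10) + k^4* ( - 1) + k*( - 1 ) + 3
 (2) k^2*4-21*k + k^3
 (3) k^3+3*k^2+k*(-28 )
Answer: 2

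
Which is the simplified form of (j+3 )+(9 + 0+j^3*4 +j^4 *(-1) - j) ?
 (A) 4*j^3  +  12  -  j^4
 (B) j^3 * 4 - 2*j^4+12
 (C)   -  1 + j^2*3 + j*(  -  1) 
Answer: A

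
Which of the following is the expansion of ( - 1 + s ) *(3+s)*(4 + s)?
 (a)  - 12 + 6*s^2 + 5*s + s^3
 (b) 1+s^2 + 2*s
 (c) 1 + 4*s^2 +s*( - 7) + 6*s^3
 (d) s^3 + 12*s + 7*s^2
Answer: a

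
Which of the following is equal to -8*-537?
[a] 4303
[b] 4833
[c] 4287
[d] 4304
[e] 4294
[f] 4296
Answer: f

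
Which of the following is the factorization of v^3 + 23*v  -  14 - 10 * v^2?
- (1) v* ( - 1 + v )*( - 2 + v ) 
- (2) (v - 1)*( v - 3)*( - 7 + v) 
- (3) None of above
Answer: 3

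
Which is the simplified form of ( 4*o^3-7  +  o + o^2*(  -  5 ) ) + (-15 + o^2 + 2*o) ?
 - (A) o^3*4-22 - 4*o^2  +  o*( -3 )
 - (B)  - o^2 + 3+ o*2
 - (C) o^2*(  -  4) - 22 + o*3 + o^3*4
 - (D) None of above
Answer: C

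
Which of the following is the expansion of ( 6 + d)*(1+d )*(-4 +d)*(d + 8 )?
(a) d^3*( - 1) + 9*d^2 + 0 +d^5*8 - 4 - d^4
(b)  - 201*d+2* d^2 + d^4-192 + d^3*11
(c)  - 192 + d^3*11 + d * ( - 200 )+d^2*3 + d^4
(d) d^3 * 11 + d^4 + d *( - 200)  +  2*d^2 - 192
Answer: d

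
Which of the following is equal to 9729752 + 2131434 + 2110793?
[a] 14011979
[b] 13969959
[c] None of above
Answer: c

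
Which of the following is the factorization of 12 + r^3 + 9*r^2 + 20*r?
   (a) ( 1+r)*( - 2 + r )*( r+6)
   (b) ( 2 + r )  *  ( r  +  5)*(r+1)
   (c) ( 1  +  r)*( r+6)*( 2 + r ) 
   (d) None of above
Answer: c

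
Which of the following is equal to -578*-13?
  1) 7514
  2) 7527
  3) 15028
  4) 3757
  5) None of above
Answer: 1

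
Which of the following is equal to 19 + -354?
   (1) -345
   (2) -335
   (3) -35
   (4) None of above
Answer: 2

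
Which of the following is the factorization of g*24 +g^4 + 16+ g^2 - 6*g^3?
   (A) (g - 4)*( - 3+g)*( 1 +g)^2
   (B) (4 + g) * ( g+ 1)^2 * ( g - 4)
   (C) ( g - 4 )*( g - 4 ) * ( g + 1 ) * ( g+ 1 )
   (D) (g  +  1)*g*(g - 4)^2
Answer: C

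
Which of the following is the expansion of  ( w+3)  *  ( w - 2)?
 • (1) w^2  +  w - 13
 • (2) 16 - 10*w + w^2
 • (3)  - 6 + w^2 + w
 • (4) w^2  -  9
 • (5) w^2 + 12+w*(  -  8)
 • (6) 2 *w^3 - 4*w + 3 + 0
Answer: 3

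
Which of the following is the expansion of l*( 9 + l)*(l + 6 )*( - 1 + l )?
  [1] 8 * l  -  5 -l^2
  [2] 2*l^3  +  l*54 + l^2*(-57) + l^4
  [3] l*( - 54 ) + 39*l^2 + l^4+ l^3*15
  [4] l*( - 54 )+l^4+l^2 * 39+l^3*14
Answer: 4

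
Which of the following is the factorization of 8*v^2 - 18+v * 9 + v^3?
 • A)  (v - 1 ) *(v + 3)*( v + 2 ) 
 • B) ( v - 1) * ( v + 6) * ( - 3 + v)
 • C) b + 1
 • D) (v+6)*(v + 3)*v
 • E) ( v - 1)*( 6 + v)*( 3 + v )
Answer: E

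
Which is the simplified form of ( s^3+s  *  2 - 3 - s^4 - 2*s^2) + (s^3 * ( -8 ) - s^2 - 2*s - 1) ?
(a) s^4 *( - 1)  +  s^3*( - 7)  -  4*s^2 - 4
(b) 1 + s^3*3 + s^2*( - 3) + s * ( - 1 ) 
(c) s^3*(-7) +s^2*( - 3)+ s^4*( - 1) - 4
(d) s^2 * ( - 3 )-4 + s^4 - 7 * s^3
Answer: c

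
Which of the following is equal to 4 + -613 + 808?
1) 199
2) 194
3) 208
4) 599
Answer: 1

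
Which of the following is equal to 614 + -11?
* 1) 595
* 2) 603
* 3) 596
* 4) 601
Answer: 2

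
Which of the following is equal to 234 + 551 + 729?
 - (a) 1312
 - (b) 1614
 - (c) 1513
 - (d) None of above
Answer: d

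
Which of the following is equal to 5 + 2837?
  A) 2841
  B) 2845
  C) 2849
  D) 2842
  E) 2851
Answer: D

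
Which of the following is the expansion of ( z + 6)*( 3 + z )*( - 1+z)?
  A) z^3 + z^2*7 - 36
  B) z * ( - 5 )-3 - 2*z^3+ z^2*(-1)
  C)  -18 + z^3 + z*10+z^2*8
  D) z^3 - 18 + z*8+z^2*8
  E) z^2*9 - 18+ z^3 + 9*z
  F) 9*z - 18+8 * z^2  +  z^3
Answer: F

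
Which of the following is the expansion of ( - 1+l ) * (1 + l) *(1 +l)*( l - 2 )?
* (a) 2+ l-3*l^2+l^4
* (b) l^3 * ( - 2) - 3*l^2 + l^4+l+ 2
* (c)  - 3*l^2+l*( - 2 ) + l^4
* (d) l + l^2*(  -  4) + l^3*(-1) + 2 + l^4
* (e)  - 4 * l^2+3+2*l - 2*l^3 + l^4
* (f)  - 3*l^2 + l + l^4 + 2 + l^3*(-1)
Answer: f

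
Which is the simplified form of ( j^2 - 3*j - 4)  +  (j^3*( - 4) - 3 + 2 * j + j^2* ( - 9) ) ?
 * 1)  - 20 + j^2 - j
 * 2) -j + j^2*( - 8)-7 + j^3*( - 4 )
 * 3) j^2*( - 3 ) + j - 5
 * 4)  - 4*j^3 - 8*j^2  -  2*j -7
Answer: 2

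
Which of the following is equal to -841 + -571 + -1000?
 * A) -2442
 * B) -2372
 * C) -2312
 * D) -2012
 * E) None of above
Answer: E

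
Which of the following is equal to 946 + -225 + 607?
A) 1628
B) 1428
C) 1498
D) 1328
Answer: D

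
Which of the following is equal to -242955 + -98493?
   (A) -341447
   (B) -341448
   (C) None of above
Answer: B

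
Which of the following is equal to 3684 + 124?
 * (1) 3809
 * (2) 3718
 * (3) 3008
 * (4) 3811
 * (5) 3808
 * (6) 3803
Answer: 5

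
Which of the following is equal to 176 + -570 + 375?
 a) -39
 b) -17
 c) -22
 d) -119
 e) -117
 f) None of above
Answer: f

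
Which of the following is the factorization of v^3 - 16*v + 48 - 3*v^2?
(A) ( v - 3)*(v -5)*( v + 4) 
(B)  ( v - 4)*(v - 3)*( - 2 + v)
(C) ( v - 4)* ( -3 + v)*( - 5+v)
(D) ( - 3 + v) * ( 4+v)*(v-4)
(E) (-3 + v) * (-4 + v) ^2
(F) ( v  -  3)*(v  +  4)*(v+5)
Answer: D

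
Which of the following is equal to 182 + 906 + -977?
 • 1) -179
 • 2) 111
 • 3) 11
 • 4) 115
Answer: 2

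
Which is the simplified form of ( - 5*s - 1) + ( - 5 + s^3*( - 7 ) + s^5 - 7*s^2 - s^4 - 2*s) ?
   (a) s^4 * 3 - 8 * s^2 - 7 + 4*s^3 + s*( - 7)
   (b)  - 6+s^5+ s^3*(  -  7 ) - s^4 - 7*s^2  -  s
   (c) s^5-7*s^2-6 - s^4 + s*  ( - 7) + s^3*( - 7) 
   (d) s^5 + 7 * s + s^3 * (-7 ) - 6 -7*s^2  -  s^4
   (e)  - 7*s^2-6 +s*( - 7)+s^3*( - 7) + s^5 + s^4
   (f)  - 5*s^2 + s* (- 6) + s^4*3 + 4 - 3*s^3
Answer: c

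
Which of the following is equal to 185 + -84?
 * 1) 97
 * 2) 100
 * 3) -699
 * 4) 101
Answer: 4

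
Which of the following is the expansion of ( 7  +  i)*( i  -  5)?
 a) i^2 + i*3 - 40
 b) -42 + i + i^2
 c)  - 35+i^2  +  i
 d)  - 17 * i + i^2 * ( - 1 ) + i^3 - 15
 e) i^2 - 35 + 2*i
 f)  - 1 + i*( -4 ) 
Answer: e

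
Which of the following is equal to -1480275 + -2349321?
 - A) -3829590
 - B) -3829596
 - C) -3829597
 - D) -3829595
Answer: B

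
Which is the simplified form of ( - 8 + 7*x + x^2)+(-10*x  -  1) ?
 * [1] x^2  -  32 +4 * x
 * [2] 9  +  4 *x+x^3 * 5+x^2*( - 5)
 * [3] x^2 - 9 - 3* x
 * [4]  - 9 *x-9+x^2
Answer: 3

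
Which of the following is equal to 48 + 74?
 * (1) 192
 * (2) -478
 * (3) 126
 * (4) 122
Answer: 4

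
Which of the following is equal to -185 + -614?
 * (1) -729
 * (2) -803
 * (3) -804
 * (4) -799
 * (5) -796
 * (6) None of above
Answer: 4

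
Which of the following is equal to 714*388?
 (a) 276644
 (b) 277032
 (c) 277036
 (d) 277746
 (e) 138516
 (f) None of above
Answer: b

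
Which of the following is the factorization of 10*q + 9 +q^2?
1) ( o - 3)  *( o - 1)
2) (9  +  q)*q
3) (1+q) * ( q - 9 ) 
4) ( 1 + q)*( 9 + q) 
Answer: 4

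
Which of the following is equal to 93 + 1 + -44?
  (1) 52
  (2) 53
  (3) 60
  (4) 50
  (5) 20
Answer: 4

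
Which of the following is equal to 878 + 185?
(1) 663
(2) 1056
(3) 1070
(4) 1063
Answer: 4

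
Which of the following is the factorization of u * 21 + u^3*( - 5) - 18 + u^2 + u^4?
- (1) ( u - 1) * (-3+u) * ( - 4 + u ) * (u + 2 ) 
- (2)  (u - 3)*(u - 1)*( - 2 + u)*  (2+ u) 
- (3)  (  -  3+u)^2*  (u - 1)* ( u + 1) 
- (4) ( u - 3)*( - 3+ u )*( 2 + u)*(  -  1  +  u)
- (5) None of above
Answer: 4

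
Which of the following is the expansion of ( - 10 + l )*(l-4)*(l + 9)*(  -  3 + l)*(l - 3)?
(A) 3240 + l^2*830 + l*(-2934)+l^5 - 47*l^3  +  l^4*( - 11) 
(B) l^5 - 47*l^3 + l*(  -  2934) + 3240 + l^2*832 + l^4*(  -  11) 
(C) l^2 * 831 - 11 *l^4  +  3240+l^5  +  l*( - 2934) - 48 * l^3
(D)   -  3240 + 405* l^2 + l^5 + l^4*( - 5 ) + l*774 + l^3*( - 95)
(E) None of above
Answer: E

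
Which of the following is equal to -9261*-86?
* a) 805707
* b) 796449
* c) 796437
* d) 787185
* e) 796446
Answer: e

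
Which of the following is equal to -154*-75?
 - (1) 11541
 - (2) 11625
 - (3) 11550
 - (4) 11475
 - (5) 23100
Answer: 3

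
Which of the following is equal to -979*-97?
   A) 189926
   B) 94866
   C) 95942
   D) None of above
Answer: D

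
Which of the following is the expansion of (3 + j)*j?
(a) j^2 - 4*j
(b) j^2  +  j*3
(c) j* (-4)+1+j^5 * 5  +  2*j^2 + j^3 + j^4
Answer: b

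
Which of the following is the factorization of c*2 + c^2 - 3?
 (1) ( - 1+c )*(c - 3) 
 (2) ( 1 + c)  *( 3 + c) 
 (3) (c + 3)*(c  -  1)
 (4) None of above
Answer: 3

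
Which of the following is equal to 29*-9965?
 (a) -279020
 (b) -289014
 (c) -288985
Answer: c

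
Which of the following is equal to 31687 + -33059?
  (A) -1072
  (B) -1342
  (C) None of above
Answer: C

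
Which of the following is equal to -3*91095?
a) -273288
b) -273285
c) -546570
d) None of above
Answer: b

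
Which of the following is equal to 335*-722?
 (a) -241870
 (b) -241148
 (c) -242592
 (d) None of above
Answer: a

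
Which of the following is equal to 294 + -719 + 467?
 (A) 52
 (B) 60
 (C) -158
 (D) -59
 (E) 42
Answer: E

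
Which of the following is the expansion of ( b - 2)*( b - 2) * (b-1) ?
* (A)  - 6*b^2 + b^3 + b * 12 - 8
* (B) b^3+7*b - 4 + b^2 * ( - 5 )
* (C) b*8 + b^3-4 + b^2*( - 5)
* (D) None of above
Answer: C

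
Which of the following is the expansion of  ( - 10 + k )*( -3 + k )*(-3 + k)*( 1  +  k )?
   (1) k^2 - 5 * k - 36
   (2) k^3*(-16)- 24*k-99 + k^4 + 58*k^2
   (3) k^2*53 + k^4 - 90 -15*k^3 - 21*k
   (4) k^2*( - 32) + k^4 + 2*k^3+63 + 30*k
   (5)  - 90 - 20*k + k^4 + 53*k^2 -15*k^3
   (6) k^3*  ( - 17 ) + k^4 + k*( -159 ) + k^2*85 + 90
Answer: 3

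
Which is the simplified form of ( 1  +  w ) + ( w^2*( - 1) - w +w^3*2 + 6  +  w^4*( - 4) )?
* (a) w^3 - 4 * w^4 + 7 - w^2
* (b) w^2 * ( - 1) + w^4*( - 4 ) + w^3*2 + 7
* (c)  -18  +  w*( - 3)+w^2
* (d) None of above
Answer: b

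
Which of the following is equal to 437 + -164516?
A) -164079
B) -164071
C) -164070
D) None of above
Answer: A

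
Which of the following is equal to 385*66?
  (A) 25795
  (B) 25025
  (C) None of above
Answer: C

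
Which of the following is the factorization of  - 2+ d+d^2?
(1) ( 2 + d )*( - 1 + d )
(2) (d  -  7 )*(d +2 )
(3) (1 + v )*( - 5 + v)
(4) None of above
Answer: 1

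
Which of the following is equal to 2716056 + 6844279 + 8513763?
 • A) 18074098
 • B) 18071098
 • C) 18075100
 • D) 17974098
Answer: A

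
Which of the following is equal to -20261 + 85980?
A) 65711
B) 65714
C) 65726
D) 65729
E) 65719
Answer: E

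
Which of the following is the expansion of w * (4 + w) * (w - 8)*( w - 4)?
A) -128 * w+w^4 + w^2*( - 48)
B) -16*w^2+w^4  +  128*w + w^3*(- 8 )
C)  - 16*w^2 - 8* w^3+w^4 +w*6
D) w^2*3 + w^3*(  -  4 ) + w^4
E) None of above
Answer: B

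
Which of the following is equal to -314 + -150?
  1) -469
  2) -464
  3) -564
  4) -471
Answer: 2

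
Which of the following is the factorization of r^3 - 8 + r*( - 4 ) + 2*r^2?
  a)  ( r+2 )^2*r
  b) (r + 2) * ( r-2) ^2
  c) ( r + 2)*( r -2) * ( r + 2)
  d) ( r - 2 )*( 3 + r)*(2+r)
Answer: c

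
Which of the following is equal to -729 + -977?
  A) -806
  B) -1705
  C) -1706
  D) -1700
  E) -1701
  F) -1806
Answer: C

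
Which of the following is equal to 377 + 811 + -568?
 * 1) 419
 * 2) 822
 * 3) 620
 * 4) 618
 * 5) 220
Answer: 3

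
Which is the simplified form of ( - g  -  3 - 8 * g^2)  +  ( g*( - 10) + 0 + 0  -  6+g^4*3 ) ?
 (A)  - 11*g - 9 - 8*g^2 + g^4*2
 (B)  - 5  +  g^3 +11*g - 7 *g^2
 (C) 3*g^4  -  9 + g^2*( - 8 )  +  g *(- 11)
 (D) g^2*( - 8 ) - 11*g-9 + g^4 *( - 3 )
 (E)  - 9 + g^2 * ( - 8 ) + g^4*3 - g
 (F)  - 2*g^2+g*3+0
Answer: C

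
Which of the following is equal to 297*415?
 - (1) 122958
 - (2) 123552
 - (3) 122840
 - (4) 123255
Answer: 4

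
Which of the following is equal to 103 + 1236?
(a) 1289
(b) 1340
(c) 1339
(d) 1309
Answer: c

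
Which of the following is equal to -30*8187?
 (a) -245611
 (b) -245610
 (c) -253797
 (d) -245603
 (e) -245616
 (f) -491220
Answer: b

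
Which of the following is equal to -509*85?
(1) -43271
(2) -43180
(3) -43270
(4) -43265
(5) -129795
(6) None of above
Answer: 4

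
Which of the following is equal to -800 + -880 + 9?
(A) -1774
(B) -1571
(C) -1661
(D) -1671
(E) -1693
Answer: D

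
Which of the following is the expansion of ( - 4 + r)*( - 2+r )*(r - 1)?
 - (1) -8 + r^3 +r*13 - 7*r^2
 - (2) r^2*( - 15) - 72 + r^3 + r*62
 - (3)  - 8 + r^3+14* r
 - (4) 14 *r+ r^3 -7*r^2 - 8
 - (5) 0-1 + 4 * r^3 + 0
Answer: 4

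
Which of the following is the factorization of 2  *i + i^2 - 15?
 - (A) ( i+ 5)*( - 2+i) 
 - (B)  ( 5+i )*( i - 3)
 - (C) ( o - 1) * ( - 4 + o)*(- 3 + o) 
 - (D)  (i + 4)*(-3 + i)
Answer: B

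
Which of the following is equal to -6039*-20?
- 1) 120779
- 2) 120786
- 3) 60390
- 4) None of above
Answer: 4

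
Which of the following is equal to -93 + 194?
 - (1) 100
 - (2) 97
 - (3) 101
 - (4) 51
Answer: 3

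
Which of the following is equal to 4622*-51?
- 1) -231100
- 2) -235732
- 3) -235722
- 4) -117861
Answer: 3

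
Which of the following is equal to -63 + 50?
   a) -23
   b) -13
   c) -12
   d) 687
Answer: b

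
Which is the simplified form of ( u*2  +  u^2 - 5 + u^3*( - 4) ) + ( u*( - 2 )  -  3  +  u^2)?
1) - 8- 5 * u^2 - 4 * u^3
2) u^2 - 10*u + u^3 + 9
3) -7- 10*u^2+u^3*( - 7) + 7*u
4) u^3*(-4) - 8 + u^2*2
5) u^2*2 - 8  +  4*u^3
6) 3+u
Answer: 4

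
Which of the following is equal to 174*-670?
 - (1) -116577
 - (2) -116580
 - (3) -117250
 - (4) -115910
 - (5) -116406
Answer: 2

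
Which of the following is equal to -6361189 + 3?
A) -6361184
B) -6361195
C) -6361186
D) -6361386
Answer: C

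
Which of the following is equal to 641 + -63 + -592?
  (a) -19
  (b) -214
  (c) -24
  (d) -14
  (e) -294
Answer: d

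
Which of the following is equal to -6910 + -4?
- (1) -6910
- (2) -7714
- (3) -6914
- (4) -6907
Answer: 3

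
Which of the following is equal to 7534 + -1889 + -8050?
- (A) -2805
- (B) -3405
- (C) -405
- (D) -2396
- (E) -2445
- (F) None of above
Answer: F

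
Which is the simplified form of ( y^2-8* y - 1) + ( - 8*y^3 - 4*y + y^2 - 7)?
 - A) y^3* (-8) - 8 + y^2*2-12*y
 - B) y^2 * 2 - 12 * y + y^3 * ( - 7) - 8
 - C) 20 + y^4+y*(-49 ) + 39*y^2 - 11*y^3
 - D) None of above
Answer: A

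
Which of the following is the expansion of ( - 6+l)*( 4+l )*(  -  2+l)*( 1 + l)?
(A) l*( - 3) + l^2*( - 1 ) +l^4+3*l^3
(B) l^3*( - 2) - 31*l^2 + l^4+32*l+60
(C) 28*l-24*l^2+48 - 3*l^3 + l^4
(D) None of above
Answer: C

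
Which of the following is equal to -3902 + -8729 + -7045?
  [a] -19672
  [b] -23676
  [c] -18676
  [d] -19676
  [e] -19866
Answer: d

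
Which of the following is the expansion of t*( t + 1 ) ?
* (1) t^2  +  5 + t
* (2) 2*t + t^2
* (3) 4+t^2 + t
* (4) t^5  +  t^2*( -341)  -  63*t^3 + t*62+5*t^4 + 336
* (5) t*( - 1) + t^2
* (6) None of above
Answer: 6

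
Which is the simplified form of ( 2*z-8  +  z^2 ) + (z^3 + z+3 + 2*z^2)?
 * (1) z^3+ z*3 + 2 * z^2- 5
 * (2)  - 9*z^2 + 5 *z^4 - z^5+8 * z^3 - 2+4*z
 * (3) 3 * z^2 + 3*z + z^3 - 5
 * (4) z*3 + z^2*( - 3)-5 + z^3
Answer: 3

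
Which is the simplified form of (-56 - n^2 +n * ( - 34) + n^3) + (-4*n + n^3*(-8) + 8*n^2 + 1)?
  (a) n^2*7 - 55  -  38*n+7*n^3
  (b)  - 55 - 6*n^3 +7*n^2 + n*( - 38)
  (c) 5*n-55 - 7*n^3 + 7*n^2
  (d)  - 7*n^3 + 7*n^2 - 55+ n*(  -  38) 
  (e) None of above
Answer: d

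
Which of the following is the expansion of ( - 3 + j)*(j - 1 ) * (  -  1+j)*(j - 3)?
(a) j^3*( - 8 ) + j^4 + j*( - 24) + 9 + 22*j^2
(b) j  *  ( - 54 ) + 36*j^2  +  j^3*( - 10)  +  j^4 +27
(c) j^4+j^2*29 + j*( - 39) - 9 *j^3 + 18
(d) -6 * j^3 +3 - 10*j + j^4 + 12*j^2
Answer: a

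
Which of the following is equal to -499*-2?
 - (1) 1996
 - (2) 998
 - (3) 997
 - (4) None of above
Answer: 2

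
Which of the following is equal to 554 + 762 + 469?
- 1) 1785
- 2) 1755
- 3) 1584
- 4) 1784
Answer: 1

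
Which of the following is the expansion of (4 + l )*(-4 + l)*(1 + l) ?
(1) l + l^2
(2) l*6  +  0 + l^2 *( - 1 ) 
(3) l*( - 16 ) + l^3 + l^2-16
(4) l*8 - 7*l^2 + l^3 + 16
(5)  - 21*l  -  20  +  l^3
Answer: 3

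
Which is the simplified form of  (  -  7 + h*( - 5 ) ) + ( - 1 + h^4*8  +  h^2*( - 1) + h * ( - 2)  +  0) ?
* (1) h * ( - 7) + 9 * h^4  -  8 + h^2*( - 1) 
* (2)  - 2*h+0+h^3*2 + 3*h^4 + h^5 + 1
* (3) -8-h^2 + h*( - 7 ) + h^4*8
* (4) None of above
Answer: 3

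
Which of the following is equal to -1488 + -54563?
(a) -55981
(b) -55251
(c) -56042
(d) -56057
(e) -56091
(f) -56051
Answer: f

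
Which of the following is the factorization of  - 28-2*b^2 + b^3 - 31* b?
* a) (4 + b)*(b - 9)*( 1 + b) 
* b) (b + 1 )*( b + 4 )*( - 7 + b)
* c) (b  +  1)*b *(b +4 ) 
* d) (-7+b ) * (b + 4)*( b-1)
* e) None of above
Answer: b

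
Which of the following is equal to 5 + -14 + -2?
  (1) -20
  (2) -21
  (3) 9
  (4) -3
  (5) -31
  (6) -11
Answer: 6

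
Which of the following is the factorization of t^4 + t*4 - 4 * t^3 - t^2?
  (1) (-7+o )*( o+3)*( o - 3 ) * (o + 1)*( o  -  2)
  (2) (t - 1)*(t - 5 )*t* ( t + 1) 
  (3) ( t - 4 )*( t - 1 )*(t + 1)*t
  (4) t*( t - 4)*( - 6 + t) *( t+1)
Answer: 3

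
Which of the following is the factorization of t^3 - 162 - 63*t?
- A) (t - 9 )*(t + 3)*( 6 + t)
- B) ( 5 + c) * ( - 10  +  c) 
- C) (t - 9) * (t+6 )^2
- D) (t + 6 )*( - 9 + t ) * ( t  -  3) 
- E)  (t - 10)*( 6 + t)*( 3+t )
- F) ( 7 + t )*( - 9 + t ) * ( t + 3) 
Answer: A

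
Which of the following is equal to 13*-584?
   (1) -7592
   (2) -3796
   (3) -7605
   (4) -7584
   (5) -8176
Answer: 1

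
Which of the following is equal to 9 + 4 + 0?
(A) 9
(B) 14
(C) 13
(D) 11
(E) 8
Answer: C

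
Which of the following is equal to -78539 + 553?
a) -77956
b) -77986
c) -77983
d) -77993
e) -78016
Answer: b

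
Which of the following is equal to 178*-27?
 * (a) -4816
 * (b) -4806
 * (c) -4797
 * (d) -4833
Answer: b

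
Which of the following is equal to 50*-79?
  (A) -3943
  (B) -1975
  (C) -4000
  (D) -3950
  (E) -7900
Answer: D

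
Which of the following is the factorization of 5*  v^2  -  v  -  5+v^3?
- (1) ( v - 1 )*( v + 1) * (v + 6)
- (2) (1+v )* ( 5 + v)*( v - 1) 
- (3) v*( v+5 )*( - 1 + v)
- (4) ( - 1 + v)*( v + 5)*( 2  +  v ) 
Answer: 2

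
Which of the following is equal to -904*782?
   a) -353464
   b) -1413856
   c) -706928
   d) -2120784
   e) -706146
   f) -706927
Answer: c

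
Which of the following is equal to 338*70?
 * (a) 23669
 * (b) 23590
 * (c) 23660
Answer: c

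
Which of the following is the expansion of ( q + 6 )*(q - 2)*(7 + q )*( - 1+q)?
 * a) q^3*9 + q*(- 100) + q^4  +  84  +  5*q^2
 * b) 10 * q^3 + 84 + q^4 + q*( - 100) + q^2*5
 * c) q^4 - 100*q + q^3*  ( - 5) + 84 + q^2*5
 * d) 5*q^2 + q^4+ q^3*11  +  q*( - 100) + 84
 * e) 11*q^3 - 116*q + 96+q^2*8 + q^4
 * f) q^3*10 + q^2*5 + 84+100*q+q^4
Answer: b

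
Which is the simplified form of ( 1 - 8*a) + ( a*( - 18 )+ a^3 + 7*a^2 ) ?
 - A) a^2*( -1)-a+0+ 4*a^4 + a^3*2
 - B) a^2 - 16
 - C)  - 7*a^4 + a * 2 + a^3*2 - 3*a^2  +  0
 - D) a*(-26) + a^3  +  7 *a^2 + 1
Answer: D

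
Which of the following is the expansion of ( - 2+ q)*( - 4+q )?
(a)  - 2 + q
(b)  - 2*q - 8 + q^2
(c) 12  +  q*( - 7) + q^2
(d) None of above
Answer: d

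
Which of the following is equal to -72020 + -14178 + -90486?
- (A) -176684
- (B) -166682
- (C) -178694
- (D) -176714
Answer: A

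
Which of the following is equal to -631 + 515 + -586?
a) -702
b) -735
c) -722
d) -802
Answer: a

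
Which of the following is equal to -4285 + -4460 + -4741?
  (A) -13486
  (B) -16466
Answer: A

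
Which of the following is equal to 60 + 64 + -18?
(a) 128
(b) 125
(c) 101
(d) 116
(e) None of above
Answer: e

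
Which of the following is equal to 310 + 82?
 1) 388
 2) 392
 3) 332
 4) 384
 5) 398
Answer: 2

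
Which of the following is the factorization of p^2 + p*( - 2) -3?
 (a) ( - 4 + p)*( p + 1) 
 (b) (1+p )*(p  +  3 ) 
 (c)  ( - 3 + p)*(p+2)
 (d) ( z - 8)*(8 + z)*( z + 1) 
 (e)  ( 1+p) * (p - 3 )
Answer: e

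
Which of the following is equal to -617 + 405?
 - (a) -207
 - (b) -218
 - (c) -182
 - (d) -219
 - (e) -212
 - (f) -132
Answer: e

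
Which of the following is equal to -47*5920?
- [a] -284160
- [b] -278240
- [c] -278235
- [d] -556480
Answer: b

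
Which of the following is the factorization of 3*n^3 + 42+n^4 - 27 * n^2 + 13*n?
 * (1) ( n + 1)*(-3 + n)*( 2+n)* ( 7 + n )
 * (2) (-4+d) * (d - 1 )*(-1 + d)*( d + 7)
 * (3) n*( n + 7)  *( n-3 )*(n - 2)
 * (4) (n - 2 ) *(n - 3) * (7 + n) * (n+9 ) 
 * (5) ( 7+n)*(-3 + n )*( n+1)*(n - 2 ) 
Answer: 5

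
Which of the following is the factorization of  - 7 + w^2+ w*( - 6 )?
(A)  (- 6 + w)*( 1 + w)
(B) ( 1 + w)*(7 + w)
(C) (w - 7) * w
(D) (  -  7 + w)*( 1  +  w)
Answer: D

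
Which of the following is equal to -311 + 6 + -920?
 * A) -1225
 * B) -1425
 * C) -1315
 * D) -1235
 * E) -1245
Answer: A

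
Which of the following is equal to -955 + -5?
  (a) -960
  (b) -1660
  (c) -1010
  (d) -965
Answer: a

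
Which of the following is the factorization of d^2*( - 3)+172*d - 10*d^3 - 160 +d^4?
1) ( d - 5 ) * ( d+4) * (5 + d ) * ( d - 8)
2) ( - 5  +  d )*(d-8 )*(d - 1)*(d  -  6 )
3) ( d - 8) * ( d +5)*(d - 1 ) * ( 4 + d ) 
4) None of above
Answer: 4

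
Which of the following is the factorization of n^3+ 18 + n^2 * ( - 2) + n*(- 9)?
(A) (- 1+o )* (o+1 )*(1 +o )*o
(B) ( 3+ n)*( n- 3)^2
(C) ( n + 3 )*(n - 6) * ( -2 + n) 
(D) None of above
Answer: D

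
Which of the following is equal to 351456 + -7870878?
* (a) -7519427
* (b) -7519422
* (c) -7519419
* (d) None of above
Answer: b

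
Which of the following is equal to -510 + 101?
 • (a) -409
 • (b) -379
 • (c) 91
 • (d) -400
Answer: a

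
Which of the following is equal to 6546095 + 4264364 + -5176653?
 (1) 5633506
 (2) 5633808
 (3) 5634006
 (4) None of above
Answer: 4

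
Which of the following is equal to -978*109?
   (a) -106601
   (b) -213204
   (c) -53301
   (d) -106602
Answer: d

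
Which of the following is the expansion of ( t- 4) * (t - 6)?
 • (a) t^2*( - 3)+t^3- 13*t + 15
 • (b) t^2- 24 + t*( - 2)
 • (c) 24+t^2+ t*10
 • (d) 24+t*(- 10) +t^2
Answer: d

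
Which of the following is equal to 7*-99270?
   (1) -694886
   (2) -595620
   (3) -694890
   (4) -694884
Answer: 3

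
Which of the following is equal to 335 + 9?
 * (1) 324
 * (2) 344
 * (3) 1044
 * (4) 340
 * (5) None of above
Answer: 2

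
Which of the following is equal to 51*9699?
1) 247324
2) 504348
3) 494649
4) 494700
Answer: 3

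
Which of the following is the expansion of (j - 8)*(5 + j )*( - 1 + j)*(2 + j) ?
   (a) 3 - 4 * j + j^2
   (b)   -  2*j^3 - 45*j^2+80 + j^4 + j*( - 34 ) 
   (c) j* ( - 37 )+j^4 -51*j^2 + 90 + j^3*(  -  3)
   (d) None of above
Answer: b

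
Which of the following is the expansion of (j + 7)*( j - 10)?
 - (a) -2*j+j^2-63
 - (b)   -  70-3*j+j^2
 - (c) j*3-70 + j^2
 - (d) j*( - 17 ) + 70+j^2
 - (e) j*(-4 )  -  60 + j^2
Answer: b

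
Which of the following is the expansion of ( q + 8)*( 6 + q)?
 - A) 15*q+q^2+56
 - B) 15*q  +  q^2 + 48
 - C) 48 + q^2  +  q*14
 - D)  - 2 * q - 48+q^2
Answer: C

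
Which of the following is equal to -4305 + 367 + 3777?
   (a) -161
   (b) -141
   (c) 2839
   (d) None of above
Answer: a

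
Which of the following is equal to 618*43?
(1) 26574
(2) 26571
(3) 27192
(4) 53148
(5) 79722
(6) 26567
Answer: 1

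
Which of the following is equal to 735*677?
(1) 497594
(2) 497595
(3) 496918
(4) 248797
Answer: 2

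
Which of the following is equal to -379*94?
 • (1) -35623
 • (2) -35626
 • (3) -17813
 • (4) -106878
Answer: 2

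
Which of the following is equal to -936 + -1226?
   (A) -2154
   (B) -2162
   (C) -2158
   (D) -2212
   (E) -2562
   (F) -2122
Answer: B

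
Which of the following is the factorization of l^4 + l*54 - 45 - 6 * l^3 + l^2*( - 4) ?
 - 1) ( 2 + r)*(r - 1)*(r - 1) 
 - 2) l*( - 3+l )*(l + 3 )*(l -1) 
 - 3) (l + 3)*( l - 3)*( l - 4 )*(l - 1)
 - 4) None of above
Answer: 4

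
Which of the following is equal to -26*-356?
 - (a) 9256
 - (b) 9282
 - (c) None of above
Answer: a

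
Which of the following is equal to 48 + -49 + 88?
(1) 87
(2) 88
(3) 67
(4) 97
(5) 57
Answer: 1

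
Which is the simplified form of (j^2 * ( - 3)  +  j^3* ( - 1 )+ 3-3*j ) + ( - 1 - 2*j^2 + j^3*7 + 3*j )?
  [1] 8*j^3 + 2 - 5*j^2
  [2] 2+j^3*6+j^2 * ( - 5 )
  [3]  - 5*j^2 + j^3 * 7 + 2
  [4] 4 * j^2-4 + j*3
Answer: 2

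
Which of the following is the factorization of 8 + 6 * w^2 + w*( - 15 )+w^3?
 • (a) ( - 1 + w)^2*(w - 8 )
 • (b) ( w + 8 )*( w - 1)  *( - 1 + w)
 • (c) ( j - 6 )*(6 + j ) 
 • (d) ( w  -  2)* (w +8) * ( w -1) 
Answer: b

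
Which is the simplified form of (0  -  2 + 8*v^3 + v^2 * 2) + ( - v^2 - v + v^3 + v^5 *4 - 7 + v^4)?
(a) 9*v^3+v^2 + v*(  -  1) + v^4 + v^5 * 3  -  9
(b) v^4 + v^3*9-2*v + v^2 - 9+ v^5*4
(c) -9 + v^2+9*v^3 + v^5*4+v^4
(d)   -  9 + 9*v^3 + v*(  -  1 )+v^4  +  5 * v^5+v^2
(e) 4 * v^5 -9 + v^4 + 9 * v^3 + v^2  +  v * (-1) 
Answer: e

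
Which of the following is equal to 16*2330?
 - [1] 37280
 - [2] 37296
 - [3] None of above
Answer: 1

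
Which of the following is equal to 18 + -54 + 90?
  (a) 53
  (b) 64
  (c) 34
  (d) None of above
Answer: d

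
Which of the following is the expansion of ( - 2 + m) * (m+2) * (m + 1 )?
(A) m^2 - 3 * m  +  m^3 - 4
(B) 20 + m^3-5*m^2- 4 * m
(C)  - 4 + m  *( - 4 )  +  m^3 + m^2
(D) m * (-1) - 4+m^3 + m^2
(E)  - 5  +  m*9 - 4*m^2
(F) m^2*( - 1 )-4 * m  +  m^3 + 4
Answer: C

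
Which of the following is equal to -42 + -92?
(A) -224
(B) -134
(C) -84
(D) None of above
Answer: B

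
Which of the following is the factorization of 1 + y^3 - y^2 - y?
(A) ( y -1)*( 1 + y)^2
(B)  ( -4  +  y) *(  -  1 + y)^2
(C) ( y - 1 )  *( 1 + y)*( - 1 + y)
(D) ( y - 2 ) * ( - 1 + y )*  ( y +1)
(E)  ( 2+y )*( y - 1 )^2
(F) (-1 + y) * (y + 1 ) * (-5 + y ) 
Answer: C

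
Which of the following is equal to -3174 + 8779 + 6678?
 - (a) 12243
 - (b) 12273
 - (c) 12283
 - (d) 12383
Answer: c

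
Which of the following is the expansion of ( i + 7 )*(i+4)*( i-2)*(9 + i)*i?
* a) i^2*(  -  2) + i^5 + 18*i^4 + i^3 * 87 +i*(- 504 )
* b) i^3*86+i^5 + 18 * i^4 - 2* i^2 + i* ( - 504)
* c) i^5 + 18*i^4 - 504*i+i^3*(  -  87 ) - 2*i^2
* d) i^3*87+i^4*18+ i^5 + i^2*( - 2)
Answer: a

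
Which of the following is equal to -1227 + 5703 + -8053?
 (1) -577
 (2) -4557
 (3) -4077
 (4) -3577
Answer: 4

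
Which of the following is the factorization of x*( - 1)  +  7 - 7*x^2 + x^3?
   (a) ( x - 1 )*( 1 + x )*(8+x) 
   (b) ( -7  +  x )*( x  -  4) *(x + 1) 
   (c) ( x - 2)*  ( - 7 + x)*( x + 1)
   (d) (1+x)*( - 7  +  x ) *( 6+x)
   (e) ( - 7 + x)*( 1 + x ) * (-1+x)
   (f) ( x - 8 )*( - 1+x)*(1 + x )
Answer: e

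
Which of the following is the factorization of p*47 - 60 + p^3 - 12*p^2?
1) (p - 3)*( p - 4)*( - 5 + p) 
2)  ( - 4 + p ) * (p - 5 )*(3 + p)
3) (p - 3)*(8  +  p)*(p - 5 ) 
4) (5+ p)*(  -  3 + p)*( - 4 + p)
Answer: 1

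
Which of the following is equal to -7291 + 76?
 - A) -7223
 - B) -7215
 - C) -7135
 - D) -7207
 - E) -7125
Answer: B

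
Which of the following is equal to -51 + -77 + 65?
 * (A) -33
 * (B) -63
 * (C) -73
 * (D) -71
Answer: B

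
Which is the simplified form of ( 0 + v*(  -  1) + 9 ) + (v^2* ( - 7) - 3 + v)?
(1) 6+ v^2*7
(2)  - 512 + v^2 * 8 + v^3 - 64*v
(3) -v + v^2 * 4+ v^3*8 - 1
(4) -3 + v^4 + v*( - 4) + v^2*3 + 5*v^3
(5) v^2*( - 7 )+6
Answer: 5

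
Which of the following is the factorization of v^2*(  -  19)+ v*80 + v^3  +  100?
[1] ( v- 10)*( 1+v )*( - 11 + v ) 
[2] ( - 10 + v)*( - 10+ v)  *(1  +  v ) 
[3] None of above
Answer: 2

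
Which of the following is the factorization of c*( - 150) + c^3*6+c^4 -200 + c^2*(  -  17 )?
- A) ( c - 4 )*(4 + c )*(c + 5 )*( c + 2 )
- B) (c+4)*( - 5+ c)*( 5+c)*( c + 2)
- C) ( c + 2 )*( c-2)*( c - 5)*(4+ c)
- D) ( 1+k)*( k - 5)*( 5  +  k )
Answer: B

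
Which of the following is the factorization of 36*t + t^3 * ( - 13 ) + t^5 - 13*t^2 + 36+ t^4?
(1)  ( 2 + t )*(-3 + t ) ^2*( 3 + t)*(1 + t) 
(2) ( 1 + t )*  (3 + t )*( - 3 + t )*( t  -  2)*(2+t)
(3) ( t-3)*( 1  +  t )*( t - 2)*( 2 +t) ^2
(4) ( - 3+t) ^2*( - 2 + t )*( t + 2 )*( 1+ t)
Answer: 2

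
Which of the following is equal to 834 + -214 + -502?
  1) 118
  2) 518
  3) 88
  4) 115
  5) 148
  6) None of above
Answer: 1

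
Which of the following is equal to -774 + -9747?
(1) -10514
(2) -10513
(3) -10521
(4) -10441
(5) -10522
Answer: 3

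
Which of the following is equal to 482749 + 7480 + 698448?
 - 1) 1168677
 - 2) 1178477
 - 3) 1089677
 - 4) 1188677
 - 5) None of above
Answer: 4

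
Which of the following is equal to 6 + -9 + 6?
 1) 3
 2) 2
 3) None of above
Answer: 1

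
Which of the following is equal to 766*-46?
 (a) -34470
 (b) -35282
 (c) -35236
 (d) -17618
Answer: c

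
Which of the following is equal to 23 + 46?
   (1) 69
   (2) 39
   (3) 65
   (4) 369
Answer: 1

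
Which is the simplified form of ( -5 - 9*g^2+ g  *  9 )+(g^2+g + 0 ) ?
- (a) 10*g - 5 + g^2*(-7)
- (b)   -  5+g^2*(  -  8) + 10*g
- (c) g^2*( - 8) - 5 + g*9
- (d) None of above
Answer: b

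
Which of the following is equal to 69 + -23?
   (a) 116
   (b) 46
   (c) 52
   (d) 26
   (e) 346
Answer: b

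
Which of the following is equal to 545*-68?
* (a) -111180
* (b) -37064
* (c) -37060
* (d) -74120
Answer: c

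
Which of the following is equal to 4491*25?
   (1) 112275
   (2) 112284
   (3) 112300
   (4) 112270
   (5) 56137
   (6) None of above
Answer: 1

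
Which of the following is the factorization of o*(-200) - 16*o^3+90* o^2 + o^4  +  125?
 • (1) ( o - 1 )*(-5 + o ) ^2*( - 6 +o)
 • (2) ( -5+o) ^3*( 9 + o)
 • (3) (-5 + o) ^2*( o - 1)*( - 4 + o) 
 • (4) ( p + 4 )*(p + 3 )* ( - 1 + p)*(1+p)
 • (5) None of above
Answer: 5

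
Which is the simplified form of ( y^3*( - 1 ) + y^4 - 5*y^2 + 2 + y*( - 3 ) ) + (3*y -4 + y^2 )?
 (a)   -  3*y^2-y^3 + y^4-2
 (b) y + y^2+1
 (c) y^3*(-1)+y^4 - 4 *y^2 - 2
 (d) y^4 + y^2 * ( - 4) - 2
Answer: c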